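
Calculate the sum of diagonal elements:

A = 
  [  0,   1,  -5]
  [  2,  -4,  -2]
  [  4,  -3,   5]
1

tr(A) = 0 + -4 + 5 = 1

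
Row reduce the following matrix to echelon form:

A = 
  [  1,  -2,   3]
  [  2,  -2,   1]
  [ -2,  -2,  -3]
Row operations:
R2 → R2 - (2)·R1
R3 → R3 + (2)·R1
R3 → R3 + (3)·R2

Resulting echelon form:
REF = 
  [  1,  -2,   3]
  [  0,   2,  -5]
  [  0,   0, -12]

Rank = 3 (number of non-zero pivot rows).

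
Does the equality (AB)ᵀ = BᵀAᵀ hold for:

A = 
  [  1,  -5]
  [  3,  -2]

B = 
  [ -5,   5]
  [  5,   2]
Yes

(AB)ᵀ = 
  [-30, -25]
  [ -5,  11]

BᵀAᵀ = 
  [-30, -25]
  [ -5,  11]

Both sides are equal — this is the standard identity (AB)ᵀ = BᵀAᵀ, which holds for all A, B.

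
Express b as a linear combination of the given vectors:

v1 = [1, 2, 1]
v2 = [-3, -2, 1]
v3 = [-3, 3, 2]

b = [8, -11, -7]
c1 = -1, c2 = 0, c3 = -3

b = -1·v1 + 0·v2 + -3·v3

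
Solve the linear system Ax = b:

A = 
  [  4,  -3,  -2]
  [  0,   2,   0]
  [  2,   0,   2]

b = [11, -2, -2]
x = [1, -1, -2]

Row reduce the augmented matrix [A|b]:
R3 → R3 - (1/2)·R1
R3 → R3 - (3/4)·R2
REF = 
  [  4,  -3,  -2,  11]
  [  0,   2,   0,  -2]
  [  0,   0,   3,  -6]

Back-substitution:
x₃ = (-6) / 3 = -2
x₂ = (-2 - (0)(-2)) / 2 = -1
x₁ = (11 - (-3)(-1) - (-2)(-2)) / 4 = 1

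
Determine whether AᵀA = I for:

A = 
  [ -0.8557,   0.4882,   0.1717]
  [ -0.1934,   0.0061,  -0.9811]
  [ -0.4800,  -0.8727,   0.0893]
Yes

AᵀA = 
  [  1,   0,   0]
  [  0,   1,  -0.0001]
  [  0,  -0.0001,   1]
≈ I (equal to I up to the 4-dp rounding of the entries)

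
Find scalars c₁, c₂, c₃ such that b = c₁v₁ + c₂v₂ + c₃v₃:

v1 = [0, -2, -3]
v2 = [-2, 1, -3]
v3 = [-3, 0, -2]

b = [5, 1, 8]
c1 = -1, c2 = -1, c3 = -1

b = -1·v1 + -1·v2 + -1·v3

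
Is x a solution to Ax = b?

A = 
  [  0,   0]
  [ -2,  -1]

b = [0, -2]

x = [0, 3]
No

Ax = [0, -3] ≠ b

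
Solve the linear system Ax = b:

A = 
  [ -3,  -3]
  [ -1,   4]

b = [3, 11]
Row reduce the augmented matrix [A|b]:
R2 → R2 - (1/3)·R1
REF = 
  [ -3,  -3,   3]
  [  0,   5,  10]

Back-substitution:
x₂ = 10 / 5 = 2
x₁ = (3 - (-3)(2)) / (-3) = -3

x = [-3, 2]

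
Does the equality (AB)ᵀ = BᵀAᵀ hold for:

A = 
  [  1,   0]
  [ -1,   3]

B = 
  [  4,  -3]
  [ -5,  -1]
Yes

(AB)ᵀ = 
  [  4, -19]
  [ -3,   0]

BᵀAᵀ = 
  [  4, -19]
  [ -3,   0]

Both sides are equal — this is the standard identity (AB)ᵀ = BᵀAᵀ, which holds for all A, B.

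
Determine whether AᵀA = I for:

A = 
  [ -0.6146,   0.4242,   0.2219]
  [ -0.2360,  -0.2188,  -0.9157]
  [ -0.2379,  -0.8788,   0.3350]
No

AᵀA = 
  [  0.4900,   0,   0]
  [  0,   1.0001,   0.0001]
  [  0,   0.0001,   1]
≠ I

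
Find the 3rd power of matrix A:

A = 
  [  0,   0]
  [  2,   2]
A² = A·A:
A²[1,1] = (0)(0) + (0)(2) = 0
A²[1,2] = (0)(0) + (0)(2) = 0
A²[2,1] = (2)(0) + (2)(2) = 4
A²[2,2] = (2)(0) + (2)(2) = 4
A² = 
  [  0,   0]
  [  4,   4]

A^3 = A^2·A:
A^3[1,1] = (0)(0) + (0)(2) = 0
A^3[1,2] = (0)(0) + (0)(2) = 0
A^3[2,1] = (4)(0) + (4)(2) = 8
A^3[2,2] = (4)(0) + (4)(2) = 8
A^3 = 
  [  0,   0]
  [  8,   8]

Therefore
A^3 = 
  [  0,   0]
  [  8,   8]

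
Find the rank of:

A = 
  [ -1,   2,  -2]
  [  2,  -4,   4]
rank(A) = 1

Row reduce:
R2 → R2 + (2)·R1
REF = 
  [ -1,   2,  -2]
  [  0,   0,   0]
Pivot columns: 1 → 1 pivot.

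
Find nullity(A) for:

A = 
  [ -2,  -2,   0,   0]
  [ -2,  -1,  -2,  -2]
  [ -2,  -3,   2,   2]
nullity(A) = 2

Row reduce:
R2 → R2 - (1)·R1
R3 → R3 - (1)·R1
R3 → R3 + (1)·R2
REF = 
  [ -2,  -2,   0,   0]
  [  0,   1,  -2,  -2]
  [  0,   0,   0,   0]
Pivot columns: 1, 2 → 2 pivots.
rank(A) = 2, so nullity(A) = 4 - 2 = 2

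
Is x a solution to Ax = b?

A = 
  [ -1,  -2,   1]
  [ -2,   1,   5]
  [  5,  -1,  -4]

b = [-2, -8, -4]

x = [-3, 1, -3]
Yes

Ax = [-2, -8, -4] = b ✓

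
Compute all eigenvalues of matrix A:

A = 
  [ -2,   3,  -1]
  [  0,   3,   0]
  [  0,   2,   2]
λ = -2, 3, 2

Characteristic polynomial: det(λI - A) = λ³ - 3λ² - 4λ + 12
Testing integer divisors of the constant term: p(-2) = 0, so (λ + 2) is a factor:
p(λ) = (λ + 2)(λ² - 5λ + 6)
λ² - 5λ + 6 = (λ - 2)(λ - 3)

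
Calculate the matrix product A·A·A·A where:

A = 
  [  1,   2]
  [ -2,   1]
A^4 = 
  [ -7, -24]
  [ 24,  -7]

A² = A·A:
A²[1,1] = (1)(1) + (2)(-2) = -3
A²[1,2] = (1)(2) + (2)(1) = 4
A²[2,1] = (-2)(1) + (1)(-2) = -4
A²[2,2] = (-2)(2) + (1)(1) = -3
A² = 
  [ -3,   4]
  [ -4,  -3]

A^3 = A^2·A:
A^3[1,1] = (-3)(1) + (4)(-2) = -11
A^3[1,2] = (-3)(2) + (4)(1) = -2
A^3[2,1] = (-4)(1) + (-3)(-2) = 2
A^3[2,2] = (-4)(2) + (-3)(1) = -11
A^3 = 
  [-11,  -2]
  [  2, -11]

A^4 = A^3·A:
A^4[1,1] = (-11)(1) + (-2)(-2) = -7
A^4[1,2] = (-11)(2) + (-2)(1) = -24
A^4[2,1] = (2)(1) + (-11)(-2) = 24
A^4[2,2] = (2)(2) + (-11)(1) = -7
A^4 = 
  [ -7, -24]
  [ 24,  -7]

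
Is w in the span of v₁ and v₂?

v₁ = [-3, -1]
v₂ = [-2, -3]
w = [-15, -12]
Yes

Form the augmented matrix and row-reduce:
[v₁|v₂|w] = 
  [ -3,  -2, -15]
  [ -1,  -3, -12]
R2 → R2 - (1/3)·R1
REF = 
  [  -3,   -2,  -15]
  [   0, -7/3,   -7]

No row of the form [0 0 | nonzero], so the system is consistent. Back-substitution gives c₁ = 3, c₂ = 3: w = (3)·v₁ + (3)·v₂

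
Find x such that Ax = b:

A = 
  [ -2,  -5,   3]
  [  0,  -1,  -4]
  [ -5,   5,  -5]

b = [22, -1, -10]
x = [-2, -3, 1]

Row reduce the augmented matrix [A|b]:
R3 → R3 - (5/2)·R1
R3 → R3 + (35/2)·R2
REF = 
  [    -2,     -5,      3,     22]
  [     0,     -1,     -4,     -1]
  [     0,      0, -165/2, -165/2]

Back-substitution:
x₃ = (-165/2) / (-165/2) = 1
x₂ = (-1 - (-4)(1)) / (-1) = -3
x₁ = (22 - (-5)(-3) - (3)(1)) / (-2) = -2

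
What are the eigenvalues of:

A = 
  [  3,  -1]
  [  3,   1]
tr(A) = 4, det(A) = 6
Characteristic polynomial: λ² - tr(A)λ + det(A) = λ² - 4λ + 6
λ² - 4λ + 6 = 0  ⇒  λ = (4 ± √((-4)² - 4·(6)))/2 = (4 ± √(-8))/2
  = 2 + i√2,  2 - i√2

λ = 2 + i√2, 2 - i√2  (≈ 2 + 1.414i, 2 - 1.414i)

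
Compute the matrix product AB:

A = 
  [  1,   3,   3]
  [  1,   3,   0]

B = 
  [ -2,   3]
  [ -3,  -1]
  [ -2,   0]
AB = 
  [-17,   0]
  [-11,   0]

A is 2×3 and B is 3×2, so AB is 2×2. Each entry is (row of A)·(column of B):
AB[1,1] = (1)(-2) + (3)(-3) + (3)(-2) = -17
AB[1,2] = (1)(3) + (3)(-1) + (3)(0) = 0
AB[2,1] = (1)(-2) + (3)(-3) + (0)(-2) = -11
AB[2,2] = (1)(3) + (3)(-1) + (0)(0) = 0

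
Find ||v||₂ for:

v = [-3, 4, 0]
5

||v||₂ = √((-3)² + (4)² + (0)²) = √25 = 5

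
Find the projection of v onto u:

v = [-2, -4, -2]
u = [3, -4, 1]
proj_u(v) = [12/13, -16/13, 4/13]

v·u = (-2)(3) + (-4)(-4) + (-2)(1) = 8
u·u = (3)² + (-4)² + (1)² = 26
proj_u(v) = (v·u / u·u) × u = (8/26) × u = (4/13) × u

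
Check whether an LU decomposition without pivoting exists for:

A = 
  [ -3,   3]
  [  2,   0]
Yes.
A[1,1] = -3 ≠ 0, so Gaussian elimination proceeds without a row swap: multiplier ℓ₂₁ = (2)/(-3) = -2/3, and U[2,2] = 0 - (-2/3)(3) = 2.
L = 
  [   1,    0]
  [-2/3,    1]
U = 
  [ -3,   3]
  [  0,   2]
Check row 2 of LU: [(-2/3)(-3), (-2/3)(3) + 2] = [2, 0] = row 2 of A ✓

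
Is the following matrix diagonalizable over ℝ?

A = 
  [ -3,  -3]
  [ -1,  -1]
Yes

tr(A) = -4, det(A) = 0
Characteristic polynomial: λ² - tr(A)λ + det(A) = λ² + 4λ
λ² + 4λ = λ(λ + 4)
Eigenvalues: 0, -4
λ=-4: alg. mult. = 1, geom. mult. = 2 - rank(A - (-4)I) = 2 - 1 = 1
λ=0: alg. mult. = 1, geom. mult. = 2 - rank(A - (0)I) = 2 - 1 = 1
Sum of geometric multiplicities equals n, so A has n independent eigenvectors.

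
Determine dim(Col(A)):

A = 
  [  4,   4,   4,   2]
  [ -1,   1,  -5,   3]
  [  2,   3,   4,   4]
Row reduce:
R2 → R2 + (1/4)·R1
R3 → R3 - (1/2)·R1
R3 → R3 - (1/2)·R2
REF = 
  [  4,   4,   4,   2]
  [  0,   2,  -4, 7/2]
  [  0,   0,   4, 5/4]
Pivot columns: 1, 2, 3 → 3 pivots.
dim(Col(A)) = number of pivot columns = 3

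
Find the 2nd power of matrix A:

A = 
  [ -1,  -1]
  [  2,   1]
A² = A·A:
A²[1,1] = (-1)(-1) + (-1)(2) = -1
A²[1,2] = (-1)(-1) + (-1)(1) = 0
A²[2,1] = (2)(-1) + (1)(2) = 0
A²[2,2] = (2)(-1) + (1)(1) = -1
A² = 
  [ -1,   0]
  [  0,  -1]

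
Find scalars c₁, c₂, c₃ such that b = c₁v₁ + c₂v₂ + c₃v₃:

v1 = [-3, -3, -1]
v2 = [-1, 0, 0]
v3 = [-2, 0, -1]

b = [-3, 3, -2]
c1 = -1, c2 = 0, c3 = 3

b = -1·v1 + 0·v2 + 3·v3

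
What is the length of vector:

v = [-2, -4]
4.472

||v||₂ = √((-2)² + (-4)²) = √20 = 4.472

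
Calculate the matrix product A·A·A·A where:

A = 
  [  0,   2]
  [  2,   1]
A² = A·A:
A²[1,1] = (0)(0) + (2)(2) = 4
A²[1,2] = (0)(2) + (2)(1) = 2
A²[2,1] = (2)(0) + (1)(2) = 2
A²[2,2] = (2)(2) + (1)(1) = 5
A² = 
  [  4,   2]
  [  2,   5]

A^3 = A^2·A:
A^3[1,1] = (4)(0) + (2)(2) = 4
A^3[1,2] = (4)(2) + (2)(1) = 10
A^3[2,1] = (2)(0) + (5)(2) = 10
A^3[2,2] = (2)(2) + (5)(1) = 9
A^3 = 
  [  4,  10]
  [ 10,   9]

A^4 = A^3·A:
A^4[1,1] = (4)(0) + (10)(2) = 20
A^4[1,2] = (4)(2) + (10)(1) = 18
A^4[2,1] = (10)(0) + (9)(2) = 18
A^4[2,2] = (10)(2) + (9)(1) = 29
A^4 = 
  [ 20,  18]
  [ 18,  29]

Therefore
A^4 = 
  [ 20,  18]
  [ 18,  29]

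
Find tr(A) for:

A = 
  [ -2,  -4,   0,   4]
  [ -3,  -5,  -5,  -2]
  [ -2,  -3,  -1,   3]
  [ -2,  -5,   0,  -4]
-12

tr(A) = -2 + -5 + -1 + -4 = -12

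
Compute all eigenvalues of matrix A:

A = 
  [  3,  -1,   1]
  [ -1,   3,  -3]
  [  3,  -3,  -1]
Characteristic polynomial: det(λI - A) = λ³ - 5λ² - 10λ + 32
Testing integer divisors of the constant term: p(2) = 0, so (λ - 2) is a factor:
p(λ) = (λ - 2)(λ² - 3λ - 16)
λ² - 3λ - 16 = 0  ⇒  λ = (3 ± √((-3)² - 4·(-16)))/2 = (3 ± √(73))/2
  = (3 + √73)/2,  (3 - √73)/2

λ = 2, (3 + √73)/2, (3 - √73)/2  (≈ 2, 5.772, -2.772)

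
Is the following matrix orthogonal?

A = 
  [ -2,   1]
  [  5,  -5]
No

AᵀA = 
  [ 29, -27]
  [-27,  26]
≠ I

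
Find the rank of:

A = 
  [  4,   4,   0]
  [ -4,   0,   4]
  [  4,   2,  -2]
rank(A) = 2

Row reduce:
R2 → R2 + (1)·R1
R3 → R3 - (1)·R1
R3 → R3 + (1/2)·R2
REF = 
  [  4,   4,   0]
  [  0,   4,   4]
  [  0,   0,   0]
Pivot columns: 1, 2 → 2 pivots.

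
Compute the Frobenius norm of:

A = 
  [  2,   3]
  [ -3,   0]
||A||_F = 4.69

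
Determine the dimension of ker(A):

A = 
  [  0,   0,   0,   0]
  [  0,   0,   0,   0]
nullity(A) = 4

Row reduce:
(no row operations needed)
REF = 
  [  0,   0,   0,   0]
  [  0,   0,   0,   0]
Pivot columns: none → 0 pivots.
rank(A) = 0, so nullity(A) = 4 - 0 = 4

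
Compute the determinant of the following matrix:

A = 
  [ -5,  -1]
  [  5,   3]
-10

For a 2×2 matrix, det = ad - bc = (-5)(3) - (-1)(5) = -10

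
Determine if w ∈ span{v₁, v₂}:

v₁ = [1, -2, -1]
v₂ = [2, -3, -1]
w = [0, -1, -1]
Yes

Form the augmented matrix and row-reduce:
[v₁|v₂|w] = 
  [  1,   2,   0]
  [ -2,  -3,  -1]
  [ -1,  -1,  -1]
R2 → R2 + (2)·R1
R3 → R3 + (1)·R1
R3 → R3 - (1)·R2
REF = 
  [  1,   2,   0]
  [  0,   1,  -1]
  [  0,   0,   0]

No row of the form [0 0 | nonzero], so the system is consistent. Back-substitution gives c₁ = 2, c₂ = -1: w = (2)·v₁ + (-1)·v₂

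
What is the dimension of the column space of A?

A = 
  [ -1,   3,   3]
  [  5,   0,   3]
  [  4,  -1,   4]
dim(Col(A)) = 3

Row reduce:
R2 → R2 + (5)·R1
R3 → R3 + (4)·R1
R3 → R3 - (11/15)·R2
REF = 
  [  -1,    3,    3]
  [   0,   15,   18]
  [   0,    0, 14/5]
Pivot columns: 1, 2, 3 → 3 pivots.
dim(Col(A)) = number of pivot columns = 3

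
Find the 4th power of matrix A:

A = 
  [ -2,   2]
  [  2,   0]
A^4 = 
  [ 80, -48]
  [-48,  32]

A² = A·A:
A²[1,1] = (-2)(-2) + (2)(2) = 8
A²[1,2] = (-2)(2) + (2)(0) = -4
A²[2,1] = (2)(-2) + (0)(2) = -4
A²[2,2] = (2)(2) + (0)(0) = 4
A² = 
  [  8,  -4]
  [ -4,   4]

A^3 = A^2·A:
A^3[1,1] = (8)(-2) + (-4)(2) = -24
A^3[1,2] = (8)(2) + (-4)(0) = 16
A^3[2,1] = (-4)(-2) + (4)(2) = 16
A^3[2,2] = (-4)(2) + (4)(0) = -8
A^3 = 
  [-24,  16]
  [ 16,  -8]

A^4 = A^3·A:
A^4[1,1] = (-24)(-2) + (16)(2) = 80
A^4[1,2] = (-24)(2) + (16)(0) = -48
A^4[2,1] = (16)(-2) + (-8)(2) = -48
A^4[2,2] = (16)(2) + (-8)(0) = 32
A^4 = 
  [ 80, -48]
  [-48,  32]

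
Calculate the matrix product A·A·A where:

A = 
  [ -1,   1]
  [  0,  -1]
A² = A·A:
A²[1,1] = (-1)(-1) + (1)(0) = 1
A²[1,2] = (-1)(1) + (1)(-1) = -2
A²[2,1] = (0)(-1) + (-1)(0) = 0
A²[2,2] = (0)(1) + (-1)(-1) = 1
A² = 
  [  1,  -2]
  [  0,   1]

A^3 = A^2·A:
A^3[1,1] = (1)(-1) + (-2)(0) = -1
A^3[1,2] = (1)(1) + (-2)(-1) = 3
A^3[2,1] = (0)(-1) + (1)(0) = 0
A^3[2,2] = (0)(1) + (1)(-1) = -1
A^3 = 
  [ -1,   3]
  [  0,  -1]

Therefore
A^3 = 
  [ -1,   3]
  [  0,  -1]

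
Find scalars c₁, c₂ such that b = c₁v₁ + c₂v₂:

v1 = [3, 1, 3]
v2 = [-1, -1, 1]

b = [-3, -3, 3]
c1 = 0, c2 = 3

b = 0·v1 + 3·v2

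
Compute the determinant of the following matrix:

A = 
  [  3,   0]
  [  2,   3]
For a 2×2 matrix, det = ad - bc = (3)(3) - (0)(2) = 9

det(A) = 9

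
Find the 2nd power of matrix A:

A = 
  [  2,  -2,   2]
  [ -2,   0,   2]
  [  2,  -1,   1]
A² = A·A:
A²[1,1] = (2)(2) + (-2)(-2) + (2)(2) = 12
A²[1,2] = (2)(-2) + (-2)(0) + (2)(-1) = -6
A²[1,3] = (2)(2) + (-2)(2) + (2)(1) = 2
A²[2,1] = (-2)(2) + (0)(-2) + (2)(2) = 0
A²[2,2] = (-2)(-2) + (0)(0) + (2)(-1) = 2
A²[2,3] = (-2)(2) + (0)(2) + (2)(1) = -2
A²[3,1] = (2)(2) + (-1)(-2) + (1)(2) = 8
A²[3,2] = (2)(-2) + (-1)(0) + (1)(-1) = -5
A²[3,3] = (2)(2) + (-1)(2) + (1)(1) = 3
A² = 
  [ 12,  -6,   2]
  [  0,   2,  -2]
  [  8,  -5,   3]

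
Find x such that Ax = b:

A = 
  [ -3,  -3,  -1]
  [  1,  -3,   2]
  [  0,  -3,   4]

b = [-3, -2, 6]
Row reduce the augmented matrix [A|b]:
R2 → R2 + (1/3)·R1
R3 → R3 - (3/4)·R2
REF = 
  [  -3,   -3,   -1,   -3]
  [   0,   -4,  5/3,   -3]
  [   0,    0, 11/4, 33/4]

Back-substitution:
x₃ = (33/4) / (11/4) = 3
x₂ = (-3 - (5/3)(3)) / (-4) = 2
x₁ = (-3 - (-3)(2) - (-1)(3)) / (-3) = -2

x = [-2, 2, 3]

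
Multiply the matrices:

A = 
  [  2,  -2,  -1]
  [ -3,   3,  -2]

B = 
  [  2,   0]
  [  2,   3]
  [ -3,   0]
A is 2×3 and B is 3×2, so AB is 2×2. Each entry is (row of A)·(column of B):
AB[1,1] = (2)(2) + (-2)(2) + (-1)(-3) = 3
AB[1,2] = (2)(0) + (-2)(3) + (-1)(0) = -6
AB[2,1] = (-3)(2) + (3)(2) + (-2)(-3) = 6
AB[2,2] = (-3)(0) + (3)(3) + (-2)(0) = 9

AB = 
  [  3,  -6]
  [  6,   9]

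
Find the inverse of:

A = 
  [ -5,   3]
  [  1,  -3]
det(A) = (-5)(-3) - (3)(1) = 12
For a 2×2 matrix, A⁻¹ = (1/det(A)) · [[d, -b], [-c, a]]
    = (1/12) · [[-3, -3], [-1, -5]]

A⁻¹ = 
  [ -1/4,  -1/4]
  [-1/12, -5/12]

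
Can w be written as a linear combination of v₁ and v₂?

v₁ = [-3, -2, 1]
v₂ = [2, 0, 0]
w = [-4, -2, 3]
No

Form the augmented matrix and row-reduce:
[v₁|v₂|w] = 
  [ -3,   2,  -4]
  [ -2,   0,  -2]
  [  1,   0,   3]
R2 → R2 - (2/3)·R1
R3 → R3 + (1/3)·R1
R3 → R3 + (1/2)·R2
REF = 
  [  -3,    2,   -4]
  [   0, -4/3,  2/3]
  [   0,    0,    2]

Row 3 reads [0 0 | 2], i.e. 0 = 2, so the system is inconsistent and w ∉ span{v₁, v₂}.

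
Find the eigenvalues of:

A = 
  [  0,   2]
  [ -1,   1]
λ = (1 + i√7)/2, (1 - i√7)/2  (≈ 0.5 + 1.323i, 0.5 - 1.323i)

tr(A) = 1, det(A) = 2
Characteristic polynomial: λ² - tr(A)λ + det(A) = λ² - λ + 2
λ² - λ + 2 = 0  ⇒  λ = (1 ± √((-1)² - 4·(2)))/2 = (1 ± √(-7))/2
  = (1 + i√7)/2,  (1 - i√7)/2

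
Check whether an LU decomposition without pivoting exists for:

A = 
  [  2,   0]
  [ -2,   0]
Yes.
A[1,1] = 2 ≠ 0, so Gaussian elimination proceeds without a row swap: multiplier ℓ₂₁ = (-2)/(2) = -1, and U[2,2] = 0 - (-1)(0) = 0.
L = 
  [  1,   0]
  [ -1,   1]
U = 
  [  2,   0]
  [  0,   0]
Check row 2 of LU: [(-1)(2), (-1)(0) + 0] = [-2, 0] = row 2 of A ✓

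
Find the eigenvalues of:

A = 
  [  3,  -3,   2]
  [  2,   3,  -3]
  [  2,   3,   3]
λ = 5, 2 + i√14, 2 - i√14  (≈ 5, 2 + 3.742i, 2 - 3.742i)

Characteristic polynomial: det(λI - A) = λ³ - 9λ² + 38λ - 90
Testing integer divisors of the constant term: p(5) = 0, so (λ - 5) is a factor:
p(λ) = (λ - 5)(λ² - 4λ + 18)
λ² - 4λ + 18 = 0  ⇒  λ = (4 ± √((-4)² - 4·(18)))/2 = (4 ± √(-56))/2
  = 2 + i√14,  2 - i√14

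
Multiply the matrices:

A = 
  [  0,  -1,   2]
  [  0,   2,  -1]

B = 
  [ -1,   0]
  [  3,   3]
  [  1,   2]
AB = 
  [ -1,   1]
  [  5,   4]

A is 2×3 and B is 3×2, so AB is 2×2. Each entry is (row of A)·(column of B):
AB[1,1] = (0)(-1) + (-1)(3) + (2)(1) = -1
AB[1,2] = (0)(0) + (-1)(3) + (2)(2) = 1
AB[2,1] = (0)(-1) + (2)(3) + (-1)(1) = 5
AB[2,2] = (0)(0) + (2)(3) + (-1)(2) = 4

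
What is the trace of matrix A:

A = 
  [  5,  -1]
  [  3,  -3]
2

tr(A) = 5 + -3 = 2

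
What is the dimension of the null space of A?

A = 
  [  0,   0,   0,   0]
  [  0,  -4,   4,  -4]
nullity(A) = 3

Row reduce:
Swap R1 ↔ R2
REF = 
  [  0,  -4,   4,  -4]
  [  0,   0,   0,   0]
Pivot columns: 2 → 1 pivot.
rank(A) = 1, so nullity(A) = 4 - 1 = 3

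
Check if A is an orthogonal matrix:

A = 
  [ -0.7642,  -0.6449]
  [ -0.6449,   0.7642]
Yes

AᵀA = 
  [  0.9999,   0]
  [  0,   0.9999]
≈ I (equal to I up to the 4-dp rounding of the entries)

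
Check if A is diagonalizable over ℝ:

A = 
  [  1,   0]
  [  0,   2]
Yes

tr(A) = 3, det(A) = 2
Characteristic polynomial: λ² - tr(A)λ + det(A) = λ² - 3λ + 2
λ² - 3λ + 2 = (λ - 1)(λ - 2)
Eigenvalues: 2, 1
λ=1: alg. mult. = 1, geom. mult. = 2 - rank(A - (1)I) = 2 - 1 = 1
λ=2: alg. mult. = 1, geom. mult. = 2 - rank(A - (2)I) = 2 - 1 = 1
Sum of geometric multiplicities equals n, so A has n independent eigenvectors.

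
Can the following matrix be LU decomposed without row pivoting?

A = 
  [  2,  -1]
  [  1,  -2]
Yes.
A[1,1] = 2 ≠ 0, so Gaussian elimination proceeds without a row swap: multiplier ℓ₂₁ = (1)/(2) = 1/2, and U[2,2] = -2 - (1/2)(-1) = -3/2.
L = 
  [  1,   0]
  [1/2,   1]
U = 
  [   2,   -1]
  [   0, -3/2]
Check row 2 of LU: [(1/2)(2), (1/2)(-1) + (-3/2)] = [1, -2] = row 2 of A ✓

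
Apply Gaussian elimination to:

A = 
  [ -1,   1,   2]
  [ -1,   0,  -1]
Row operations:
R2 → R2 - (1)·R1

Resulting echelon form:
REF = 
  [ -1,   1,   2]
  [  0,  -1,  -3]

Rank = 2 (number of non-zero pivot rows).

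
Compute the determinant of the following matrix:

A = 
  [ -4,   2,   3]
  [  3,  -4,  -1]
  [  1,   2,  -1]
Cofactor expansion along row 1:
det(A) = (-4)·((-4)(-1) - (-1)(2)) - (2)·((3)(-1) - (-1)(1)) + (3)·((3)(2) - (-4)(1))
  = (-4)(6) - (2)(-2) + (3)(10)
  = 10

det(A) = 10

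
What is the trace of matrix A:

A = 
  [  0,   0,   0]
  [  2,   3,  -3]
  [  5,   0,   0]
3

tr(A) = 0 + 3 + 0 = 3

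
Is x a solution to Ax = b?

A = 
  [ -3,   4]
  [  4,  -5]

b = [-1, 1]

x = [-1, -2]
No

Ax = [-5, 6] ≠ b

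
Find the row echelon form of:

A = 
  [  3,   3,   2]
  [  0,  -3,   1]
Row operations:
No row operations needed (already in echelon form).

Resulting echelon form:
REF = 
  [  3,   3,   2]
  [  0,  -3,   1]

Rank = 2 (number of non-zero pivot rows).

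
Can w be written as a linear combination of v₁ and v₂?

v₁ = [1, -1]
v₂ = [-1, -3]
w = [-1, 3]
Yes

Form the augmented matrix and row-reduce:
[v₁|v₂|w] = 
  [  1,  -1,  -1]
  [ -1,  -3,   3]
R2 → R2 + (1)·R1
REF = 
  [  1,  -1,  -1]
  [  0,  -4,   2]

No row of the form [0 0 | nonzero], so the system is consistent. Back-substitution gives c₁ = -3/2, c₂ = -1/2: w = (-3/2)·v₁ + (-1/2)·v₂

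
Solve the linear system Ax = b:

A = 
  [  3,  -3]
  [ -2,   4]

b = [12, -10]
Row reduce the augmented matrix [A|b]:
R2 → R2 + (2/3)·R1
REF = 
  [  3,  -3,  12]
  [  0,   2,  -2]

Back-substitution:
x₂ = (-2) / 2 = -1
x₁ = (12 - (-3)(-1)) / 3 = 3

x = [3, -1]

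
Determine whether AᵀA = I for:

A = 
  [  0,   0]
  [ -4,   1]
No

AᵀA = 
  [ 16,  -4]
  [ -4,   1]
≠ I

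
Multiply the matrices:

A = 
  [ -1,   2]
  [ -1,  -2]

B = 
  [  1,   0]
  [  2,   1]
A is 2×2 and B is 2×2, so AB is 2×2. Each entry is (row of A)·(column of B):
AB[1,1] = (-1)(1) + (2)(2) = 3
AB[1,2] = (-1)(0) + (2)(1) = 2
AB[2,1] = (-1)(1) + (-2)(2) = -5
AB[2,2] = (-1)(0) + (-2)(1) = -2

AB = 
  [  3,   2]
  [ -5,  -2]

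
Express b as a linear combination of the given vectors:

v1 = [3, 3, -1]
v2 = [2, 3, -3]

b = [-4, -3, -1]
c1 = -2, c2 = 1

b = -2·v1 + 1·v2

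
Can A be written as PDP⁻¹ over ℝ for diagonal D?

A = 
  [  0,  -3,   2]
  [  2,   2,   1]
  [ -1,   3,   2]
No

Characteristic polynomial: det(λI - A) = λ³ - 4λ² + 9λ - 31
By the rational root theorem any rational root is an integer dividing 31; none of those is a root, so p(λ) has no rational roots and hence (being an irreducible cubic) no repeated roots.
Discriminant of the cubic: Δ = -15415
Δ < 0 ⇒ one real eigenvalue and a complex-conjugate pair: λ ≈ 3.786, 0.1072 + 2.86i, 0.1072 - 2.86i
Has complex eigenvalues (not diagonalizable over ℝ).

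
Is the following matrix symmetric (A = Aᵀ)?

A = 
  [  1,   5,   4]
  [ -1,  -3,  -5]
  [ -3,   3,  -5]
No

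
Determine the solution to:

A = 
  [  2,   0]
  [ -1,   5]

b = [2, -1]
Row reduce the augmented matrix [A|b]:
R2 → R2 + (1/2)·R1
REF = 
  [  2,   0,   2]
  [  0,   5,   0]

Back-substitution:
x₂ = 0 / 5 = 0
x₁ = (2 - (0)(0)) / 2 = 1

x = [1, 0]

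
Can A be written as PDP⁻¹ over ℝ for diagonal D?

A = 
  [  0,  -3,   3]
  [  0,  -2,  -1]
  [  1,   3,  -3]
No

Characteristic polynomial: det(λI - A) = λ³ + 5λ² + 6λ - 9
By the rational root theorem any rational root is an integer dividing 9; none of those is a root, so p(λ) has no rational roots and hence (being an irreducible cubic) no repeated roots.
Discriminant of the cubic: Δ = -2511
Δ < 0 ⇒ one real eigenvalue and a complex-conjugate pair: λ ≈ -2.915 + 1.531i, -2.915 - 1.531i, 0.8302
Has complex eigenvalues (not diagonalizable over ℝ).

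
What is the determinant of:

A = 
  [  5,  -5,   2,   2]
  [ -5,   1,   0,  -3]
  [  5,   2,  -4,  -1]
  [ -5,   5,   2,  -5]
-530

Cofactor expansion along row 1: det(A) = a₁₁M₁₁ - a₁₂M₁₂ + a₁₃M₁₃ - a₁₄M₁₄

M₁₁ = det[[1, 0, -3]; [2, -4, -1]; [5, 2, -5]]
  = (1)·((-4)(-5) - (-1)(2)) - (0)·((2)(-5) - (-1)(5)) + (-3)·((2)(2) - (-4)(5))
  = (1)(22) - (0)(-5) + (-3)(24)
  = -50
M₁₂ = det[[-5, 0, -3]; [5, -4, -1]; [-5, 2, -5]]
  = (-5)·((-4)(-5) - (-1)(2)) - (0)·((5)(-5) - (-1)(-5)) + (-3)·((5)(2) - (-4)(-5))
  = (-5)(22) - (0)(-30) + (-3)(-10)
  = -80
M₁₃ = det[[-5, 1, -3]; [5, 2, -1]; [-5, 5, -5]]
  = (-5)·((2)(-5) - (-1)(5)) - (1)·((5)(-5) - (-1)(-5)) + (-3)·((5)(5) - (2)(-5))
  = (-5)(-5) - (1)(-30) + (-3)(35)
  = -50
M₁₄ = det[[-5, 1, 0]; [5, 2, -4]; [-5, 5, 2]]
  = (-5)·((2)(2) - (-4)(5)) - (1)·((5)(2) - (-4)(-5)) + (0)·((5)(5) - (2)(-5))
  = (-5)(24) - (1)(-10) + (0)(35)
  = -110

det(A) = (5)(-50) - (-5)(-80) + (2)(-50) - (2)(-110) = -530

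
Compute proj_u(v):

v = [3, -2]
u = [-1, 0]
v·u = (3)(-1) + (-2)(0) = -3
u·u = (-1)² + (0)² = 1
proj_u(v) = (v·u / u·u) × u = (-3/1) × u = (-3) × u

proj_u(v) = [3, 0]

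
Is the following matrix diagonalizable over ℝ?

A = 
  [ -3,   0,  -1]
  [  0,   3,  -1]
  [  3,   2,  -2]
No

Characteristic polynomial: det(λI - A) = λ³ + 2λ² - 4λ - 21
By the rational root theorem any rational root is an integer dividing 21; none of those is a root, so p(λ) has no rational roots and hence (being an irreducible cubic) no repeated roots.
Discriminant of the cubic: Δ = -7891
Δ < 0 ⇒ one real eigenvalue and a complex-conjugate pair: λ ≈ -2.306 + 1.651i, -2.306 - 1.651i, 2.611
Has complex eigenvalues (not diagonalizable over ℝ).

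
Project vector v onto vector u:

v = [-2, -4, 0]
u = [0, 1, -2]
proj_u(v) = [0, -4/5, 8/5]

v·u = (-2)(0) + (-4)(1) + (0)(-2) = -4
u·u = (0)² + (1)² + (-2)² = 5
proj_u(v) = (v·u / u·u) × u = (-4/5) × u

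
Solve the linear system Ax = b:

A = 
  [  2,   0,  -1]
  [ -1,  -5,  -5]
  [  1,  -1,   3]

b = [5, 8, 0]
Row reduce the augmented matrix [A|b]:
R2 → R2 + (1/2)·R1
R3 → R3 - (1/2)·R1
R3 → R3 - (1/5)·R2
REF = 
  [    2,     0,    -1,     5]
  [    0,    -5, -11/2,  21/2]
  [    0,     0,  23/5, -23/5]

Back-substitution:
x₃ = (-23/5) / (23/5) = -1
x₂ = (21/2 - (-11/2)(-1)) / (-5) = -1
x₁ = (5 - (0)(-1) - (-1)(-1)) / 2 = 2

x = [2, -1, -1]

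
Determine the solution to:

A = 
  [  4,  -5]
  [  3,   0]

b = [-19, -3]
x = [-1, 3]

Row reduce the augmented matrix [A|b]:
R2 → R2 - (3/4)·R1
REF = 
  [   4,   -5,  -19]
  [   0, 15/4, 45/4]

Back-substitution:
x₂ = (45/4) / (15/4) = 3
x₁ = (-19 - (-5)(3)) / 4 = -1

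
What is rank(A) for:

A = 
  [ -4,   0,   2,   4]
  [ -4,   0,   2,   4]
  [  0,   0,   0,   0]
Row reduce:
R2 → R2 - (1)·R1
REF = 
  [ -4,   0,   2,   4]
  [  0,   0,   0,   0]
  [  0,   0,   0,   0]
Pivot columns: 1 → 1 pivot.

rank(A) = 1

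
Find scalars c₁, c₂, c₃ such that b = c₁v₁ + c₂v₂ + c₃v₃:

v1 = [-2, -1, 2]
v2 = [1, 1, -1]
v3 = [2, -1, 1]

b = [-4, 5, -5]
c1 = 0, c2 = 2, c3 = -3

b = 0·v1 + 2·v2 + -3·v3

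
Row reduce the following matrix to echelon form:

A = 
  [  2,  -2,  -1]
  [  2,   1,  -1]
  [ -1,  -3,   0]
Row operations:
R2 → R2 - (1)·R1
R3 → R3 + (1/2)·R1
R3 → R3 + (4/3)·R2

Resulting echelon form:
REF = 
  [   2,   -2,   -1]
  [   0,    3,    0]
  [   0,    0, -1/2]

Rank = 3 (number of non-zero pivot rows).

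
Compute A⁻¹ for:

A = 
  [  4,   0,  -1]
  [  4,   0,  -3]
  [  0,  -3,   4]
det(A) = (4)·((0)(4) - (-3)(-3)) - (0)·((4)(4) - (-3)(0)) + (-1)·((4)(-3) - (0)(0))
  = (4)(-9) - (0)(16) + (-1)(-12)
  = -24
det(A) = -24 ≠ 0, so A is invertible.

Cofactors Cᵢⱼ = (-1)ⁱ⁺ʲ·Mᵢⱼ:
C = 
  [ -9, -16, -12]
  [  3,  16,  12]
  [  0,   8,   0]

adj(A) = Cᵀ:
adj(A) = 
  [ -9,   3,   0]
  [-16,  16,   8]
  [-12,  12,   0]

A⁻¹ = (-1/24) · adj(A):
A⁻¹ = 
  [ 3/8, -1/8,    0]
  [ 2/3, -2/3, -1/3]
  [ 1/2, -1/2,    0]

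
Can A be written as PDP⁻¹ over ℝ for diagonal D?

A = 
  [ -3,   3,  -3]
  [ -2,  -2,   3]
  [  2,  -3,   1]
No

Characteristic polynomial: det(λI - A) = λ³ + 4λ² + 22λ + 27
By the rational root theorem any rational root is an integer dividing 27; none of those is a root, so p(λ) has no rational roots and hence (being an irreducible cubic) no repeated roots.
Discriminant of the cubic: Δ = -18675
Δ < 0 ⇒ one real eigenvalue and a complex-conjugate pair: λ ≈ -1.261 + 4.084i, -1.261 - 4.084i, -1.478
Has complex eigenvalues (not diagonalizable over ℝ).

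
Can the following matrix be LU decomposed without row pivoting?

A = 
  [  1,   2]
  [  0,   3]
Yes.
A[1,1] = 1 ≠ 0, so Gaussian elimination proceeds without a row swap: multiplier ℓ₂₁ = (0)/(1) = 0, and U[2,2] = 3 - (0)(2) = 3.
L = 
  [  1,   0]
  [  0,   1]
U = 
  [  1,   2]
  [  0,   3]
Check row 2 of LU: [(0)(1), (0)(2) + 3] = [0, 3] = row 2 of A ✓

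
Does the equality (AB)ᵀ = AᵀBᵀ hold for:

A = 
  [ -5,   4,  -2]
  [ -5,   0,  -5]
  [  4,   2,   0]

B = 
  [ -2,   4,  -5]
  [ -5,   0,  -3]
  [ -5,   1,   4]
No

(AB)ᵀ = 
  [  0,  35, -18]
  [-22, -25,  16]
  [  5,   5, -26]

AᵀBᵀ = 
  [-30,  13,  36]
  [-18, -26, -12]
  [-16,  10,   5]

The two matrices differ, so (AB)ᵀ ≠ AᵀBᵀ in general. The correct identity is (AB)ᵀ = BᵀAᵀ.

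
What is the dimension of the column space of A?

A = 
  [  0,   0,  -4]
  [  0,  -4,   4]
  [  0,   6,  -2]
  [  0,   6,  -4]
Row reduce:
Swap R1 ↔ R2
R3 → R3 + (3/2)·R1
R4 → R4 + (3/2)·R1
R3 → R3 + (1)·R2
R4 → R4 + (1/2)·R2
REF = 
  [  0,  -4,   4]
  [  0,   0,  -4]
  [  0,   0,   0]
  [  0,   0,   0]
Pivot columns: 2, 3 → 2 pivots.
dim(Col(A)) = number of pivot columns = 2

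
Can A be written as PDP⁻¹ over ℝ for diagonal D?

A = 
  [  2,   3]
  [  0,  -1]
Yes

tr(A) = 1, det(A) = -2
Characteristic polynomial: λ² - tr(A)λ + det(A) = λ² - λ - 2
λ² - λ - 2 = (λ + 1)(λ - 2)
Eigenvalues: 2, -1
λ=-1: alg. mult. = 1, geom. mult. = 2 - rank(A - (-1)I) = 2 - 1 = 1
λ=2: alg. mult. = 1, geom. mult. = 2 - rank(A - (2)I) = 2 - 1 = 1
Sum of geometric multiplicities equals n, so A has n independent eigenvectors.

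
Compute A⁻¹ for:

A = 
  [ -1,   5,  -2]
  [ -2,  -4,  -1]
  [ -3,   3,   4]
det(A) = (-1)·((-4)(4) - (-1)(3)) - (5)·((-2)(4) - (-1)(-3)) + (-2)·((-2)(3) - (-4)(-3))
  = (-1)(-13) - (5)(-11) + (-2)(-18)
  = 104
det(A) = 104 ≠ 0, so A is invertible.

Cofactors Cᵢⱼ = (-1)ⁱ⁺ʲ·Mᵢⱼ:
C = 
  [-13,  11, -18]
  [-26, -10, -12]
  [-13,   3,  14]

adj(A) = Cᵀ:
adj(A) = 
  [-13, -26, -13]
  [ 11, -10,   3]
  [-18, -12,  14]

A⁻¹ = (1/104) · adj(A):
A⁻¹ = 
  [  -1/8,   -1/4,   -1/8]
  [11/104,  -5/52,  3/104]
  [ -9/52,  -3/26,   7/52]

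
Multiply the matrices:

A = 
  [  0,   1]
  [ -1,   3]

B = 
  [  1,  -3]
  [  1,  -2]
AB = 
  [  1,  -2]
  [  2,  -3]

A is 2×2 and B is 2×2, so AB is 2×2. Each entry is (row of A)·(column of B):
AB[1,1] = (0)(1) + (1)(1) = 1
AB[1,2] = (0)(-3) + (1)(-2) = -2
AB[2,1] = (-1)(1) + (3)(1) = 2
AB[2,2] = (-1)(-3) + (3)(-2) = -3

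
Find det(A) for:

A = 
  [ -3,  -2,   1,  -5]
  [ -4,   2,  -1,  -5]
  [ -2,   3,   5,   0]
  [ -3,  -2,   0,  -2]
Cofactor expansion along row 1: det(A) = a₁₁M₁₁ - a₁₂M₁₂ + a₁₃M₁₃ - a₁₄M₁₄

M₁₁ = det[[2, -1, -5]; [3, 5, 0]; [-2, 0, -2]]
  = (2)·((5)(-2) - (0)(0)) - (-1)·((3)(-2) - (0)(-2)) + (-5)·((3)(0) - (5)(-2))
  = (2)(-10) - (-1)(-6) + (-5)(10)
  = -76
M₁₂ = det[[-4, -1, -5]; [-2, 5, 0]; [-3, 0, -2]]
  = (-4)·((5)(-2) - (0)(0)) - (-1)·((-2)(-2) - (0)(-3)) + (-5)·((-2)(0) - (5)(-3))
  = (-4)(-10) - (-1)(4) + (-5)(15)
  = -31
M₁₃ = det[[-4, 2, -5]; [-2, 3, 0]; [-3, -2, -2]]
  = (-4)·((3)(-2) - (0)(-2)) - (2)·((-2)(-2) - (0)(-3)) + (-5)·((-2)(-2) - (3)(-3))
  = (-4)(-6) - (2)(4) + (-5)(13)
  = -49
M₁₄ = det[[-4, 2, -1]; [-2, 3, 5]; [-3, -2, 0]]
  = (-4)·((3)(0) - (5)(-2)) - (2)·((-2)(0) - (5)(-3)) + (-1)·((-2)(-2) - (3)(-3))
  = (-4)(10) - (2)(15) + (-1)(13)
  = -83

det(A) = (-3)(-76) - (-2)(-31) + (1)(-49) - (-5)(-83) = -298

det(A) = -298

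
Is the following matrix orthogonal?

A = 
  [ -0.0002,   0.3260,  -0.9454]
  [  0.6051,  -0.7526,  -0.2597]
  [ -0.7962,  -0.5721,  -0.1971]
Yes

AᵀA = 
  [  1.0001,   0,   0]
  [  0,   1,   0]
  [  0,   0,   1.0001]
≈ I (equal to I up to the 4-dp rounding of the entries)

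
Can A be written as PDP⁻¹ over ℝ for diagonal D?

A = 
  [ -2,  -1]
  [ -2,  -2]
Yes

tr(A) = -4, det(A) = 2
Characteristic polynomial: λ² - tr(A)λ + det(A) = λ² + 4λ + 2
λ² + 4λ + 2 = 0  ⇒  λ = (-4 ± √((4)² - 4·(2)))/2 = (-4 ± √(8))/2
  = -2 + √2,  -2 - √2
Eigenvalues: -2 + √2, -2 - √2  (≈ -0.5858, -3.414)
The two irrational eigenvalues are distinct (simple), so each has alg. mult. = geom. mult. = 1.
Sum of geometric multiplicities equals n, so A has n independent eigenvectors.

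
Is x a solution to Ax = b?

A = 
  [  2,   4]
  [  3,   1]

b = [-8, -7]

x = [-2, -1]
Yes

Ax = [-8, -7] = b ✓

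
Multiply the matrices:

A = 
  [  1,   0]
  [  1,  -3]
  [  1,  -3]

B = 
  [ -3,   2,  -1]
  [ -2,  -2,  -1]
AB = 
  [ -3,   2,  -1]
  [  3,   8,   2]
  [  3,   8,   2]

A is 3×2 and B is 2×3, so AB is 3×3. Each entry is (row of A)·(column of B):
AB[1,1] = (1)(-3) + (0)(-2) = -3
AB[1,2] = (1)(2) + (0)(-2) = 2
AB[1,3] = (1)(-1) + (0)(-1) = -1
AB[2,1] = (1)(-3) + (-3)(-2) = 3
AB[2,2] = (1)(2) + (-3)(-2) = 8
AB[2,3] = (1)(-1) + (-3)(-1) = 2
AB[3,1] = (1)(-3) + (-3)(-2) = 3
AB[3,2] = (1)(2) + (-3)(-2) = 8
AB[3,3] = (1)(-1) + (-3)(-1) = 2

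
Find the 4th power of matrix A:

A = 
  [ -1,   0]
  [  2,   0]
A^4 = 
  [  1,   0]
  [ -2,   0]

A² = A·A:
A²[1,1] = (-1)(-1) + (0)(2) = 1
A²[1,2] = (-1)(0) + (0)(0) = 0
A²[2,1] = (2)(-1) + (0)(2) = -2
A²[2,2] = (2)(0) + (0)(0) = 0
A² = 
  [  1,   0]
  [ -2,   0]

A^3 = A^2·A:
A^3[1,1] = (1)(-1) + (0)(2) = -1
A^3[1,2] = (1)(0) + (0)(0) = 0
A^3[2,1] = (-2)(-1) + (0)(2) = 2
A^3[2,2] = (-2)(0) + (0)(0) = 0
A^3 = 
  [ -1,   0]
  [  2,   0]

A^4 = A^3·A:
A^4[1,1] = (-1)(-1) + (0)(2) = 1
A^4[1,2] = (-1)(0) + (0)(0) = 0
A^4[2,1] = (2)(-1) + (0)(2) = -2
A^4[2,2] = (2)(0) + (0)(0) = 0
A^4 = 
  [  1,   0]
  [ -2,   0]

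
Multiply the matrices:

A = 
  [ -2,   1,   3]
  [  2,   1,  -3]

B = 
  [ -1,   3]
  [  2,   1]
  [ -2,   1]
AB = 
  [ -2,  -2]
  [  6,   4]

A is 2×3 and B is 3×2, so AB is 2×2. Each entry is (row of A)·(column of B):
AB[1,1] = (-2)(-1) + (1)(2) + (3)(-2) = -2
AB[1,2] = (-2)(3) + (1)(1) + (3)(1) = -2
AB[2,1] = (2)(-1) + (1)(2) + (-3)(-2) = 6
AB[2,2] = (2)(3) + (1)(1) + (-3)(1) = 4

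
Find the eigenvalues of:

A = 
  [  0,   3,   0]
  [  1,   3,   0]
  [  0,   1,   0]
Characteristic polynomial: det(λI - A) = λ³ - 3λ² - 3λ
The constant term is 0, so λ = 0 is a root: p(λ) = λ(λ² - 3λ - 3)
λ² - 3λ - 3 = 0  ⇒  λ = (3 ± √((-3)² - 4·(-3)))/2 = (3 ± √(21))/2
  = (3 + √21)/2,  (3 - √21)/2

λ = 0, (3 + √21)/2, (3 - √21)/2  (≈ 0, 3.791, -0.7913)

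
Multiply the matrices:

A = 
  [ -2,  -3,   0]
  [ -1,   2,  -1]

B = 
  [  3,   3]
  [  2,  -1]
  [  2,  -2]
AB = 
  [-12,  -3]
  [ -1,  -3]

A is 2×3 and B is 3×2, so AB is 2×2. Each entry is (row of A)·(column of B):
AB[1,1] = (-2)(3) + (-3)(2) + (0)(2) = -12
AB[1,2] = (-2)(3) + (-3)(-1) + (0)(-2) = -3
AB[2,1] = (-1)(3) + (2)(2) + (-1)(2) = -1
AB[2,2] = (-1)(3) + (2)(-1) + (-1)(-2) = -3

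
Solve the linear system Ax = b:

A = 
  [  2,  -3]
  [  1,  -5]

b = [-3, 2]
Row reduce the augmented matrix [A|b]:
R2 → R2 - (1/2)·R1
REF = 
  [   2,   -3,   -3]
  [   0, -7/2,  7/2]

Back-substitution:
x₂ = (7/2) / (-7/2) = -1
x₁ = (-3 - (-3)(-1)) / 2 = -3

x = [-3, -1]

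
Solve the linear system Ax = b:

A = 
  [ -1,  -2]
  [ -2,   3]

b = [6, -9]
Row reduce the augmented matrix [A|b]:
R2 → R2 - (2)·R1
REF = 
  [ -1,  -2,   6]
  [  0,   7, -21]

Back-substitution:
x₂ = (-21) / 7 = -3
x₁ = (6 - (-2)(-3)) / (-1) = 0

x = [0, -3]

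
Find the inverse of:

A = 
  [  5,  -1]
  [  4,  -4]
det(A) = (5)(-4) - (-1)(4) = -16
For a 2×2 matrix, A⁻¹ = (1/det(A)) · [[d, -b], [-c, a]]
    = (-1/16) · [[-4, 1], [-4, 5]]

A⁻¹ = 
  [  1/4, -1/16]
  [  1/4, -5/16]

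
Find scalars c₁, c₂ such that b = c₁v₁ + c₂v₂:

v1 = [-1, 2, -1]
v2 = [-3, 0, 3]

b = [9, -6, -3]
c1 = -3, c2 = -2

b = -3·v1 + -2·v2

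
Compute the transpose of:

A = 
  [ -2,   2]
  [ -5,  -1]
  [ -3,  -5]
Aᵀ = 
  [ -2,  -5,  -3]
  [  2,  -1,  -5]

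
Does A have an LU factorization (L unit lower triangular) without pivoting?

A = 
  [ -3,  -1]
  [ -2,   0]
Yes.
A[1,1] = -3 ≠ 0, so Gaussian elimination proceeds without a row swap: multiplier ℓ₂₁ = (-2)/(-3) = 2/3, and U[2,2] = 0 - (2/3)(-1) = 2/3.
L = 
  [  1,   0]
  [2/3,   1]
U = 
  [ -3,  -1]
  [  0, 2/3]
Check row 2 of LU: [(2/3)(-3), (2/3)(-1) + (2/3)] = [-2, 0] = row 2 of A ✓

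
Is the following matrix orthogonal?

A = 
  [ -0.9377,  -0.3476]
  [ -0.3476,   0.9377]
Yes

AᵀA = 
  [  1.0001,   0]
  [  0,   1.0001]
≈ I (equal to I up to the 4-dp rounding of the entries)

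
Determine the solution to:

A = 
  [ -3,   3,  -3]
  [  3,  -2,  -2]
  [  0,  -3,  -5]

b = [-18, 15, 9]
Row reduce the augmented matrix [A|b]:
R2 → R2 + (1)·R1
R3 → R3 + (3)·R2
REF = 
  [ -3,   3,  -3, -18]
  [  0,   1,  -5,  -3]
  [  0,   0, -20,   0]

Back-substitution:
x₃ = 0 / (-20) = 0
x₂ = (-3 - (-5)(0)) / 1 = -3
x₁ = (-18 - (3)(-3) - (-3)(0)) / (-3) = 3

x = [3, -3, 0]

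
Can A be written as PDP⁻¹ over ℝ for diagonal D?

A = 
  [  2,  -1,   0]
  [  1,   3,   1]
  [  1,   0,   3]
No

Characteristic polynomial: det(λI - A) = λ³ - 8λ² + 22λ - 20
Testing integer divisors of the constant term: p(2) = 0, so (λ - 2) is a factor:
p(λ) = (λ - 2)(λ² - 6λ + 10)
λ² - 6λ + 10 = 0  ⇒  λ = (6 ± √((-6)² - 4·(10)))/2 = (6 ± √(-4))/2
  = 3 + i,  3 - i
Eigenvalues: 2, 3 + i, 3 - i  (≈ 2, 3 + 1i, 3 - 1i)
Has complex eigenvalues (not diagonalizable over ℝ).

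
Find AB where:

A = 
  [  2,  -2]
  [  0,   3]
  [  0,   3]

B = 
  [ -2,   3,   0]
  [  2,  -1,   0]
A is 3×2 and B is 2×3, so AB is 3×3. Each entry is (row of A)·(column of B):
AB[1,1] = (2)(-2) + (-2)(2) = -8
AB[1,2] = (2)(3) + (-2)(-1) = 8
AB[1,3] = (2)(0) + (-2)(0) = 0
AB[2,1] = (0)(-2) + (3)(2) = 6
AB[2,2] = (0)(3) + (3)(-1) = -3
AB[2,3] = (0)(0) + (3)(0) = 0
AB[3,1] = (0)(-2) + (3)(2) = 6
AB[3,2] = (0)(3) + (3)(-1) = -3
AB[3,3] = (0)(0) + (3)(0) = 0

AB = 
  [ -8,   8,   0]
  [  6,  -3,   0]
  [  6,  -3,   0]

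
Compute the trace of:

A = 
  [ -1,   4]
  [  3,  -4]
-5

tr(A) = -1 + -4 = -5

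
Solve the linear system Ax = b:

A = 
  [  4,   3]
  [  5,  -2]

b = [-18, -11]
Row reduce the augmented matrix [A|b]:
R2 → R2 - (5/4)·R1
REF = 
  [    4,     3,   -18]
  [    0, -23/4,  23/2]

Back-substitution:
x₂ = (23/2) / (-23/4) = -2
x₁ = (-18 - (3)(-2)) / 4 = -3

x = [-3, -2]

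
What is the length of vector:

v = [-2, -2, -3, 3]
5.099

||v||₂ = √((-2)² + (-2)² + (-3)² + (3)²) = √26 = 5.099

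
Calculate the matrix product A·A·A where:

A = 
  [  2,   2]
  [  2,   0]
A^3 = 
  [ 24,  16]
  [ 16,   8]

A² = A·A:
A²[1,1] = (2)(2) + (2)(2) = 8
A²[1,2] = (2)(2) + (2)(0) = 4
A²[2,1] = (2)(2) + (0)(2) = 4
A²[2,2] = (2)(2) + (0)(0) = 4
A² = 
  [  8,   4]
  [  4,   4]

A^3 = A^2·A:
A^3[1,1] = (8)(2) + (4)(2) = 24
A^3[1,2] = (8)(2) + (4)(0) = 16
A^3[2,1] = (4)(2) + (4)(2) = 16
A^3[2,2] = (4)(2) + (4)(0) = 8
A^3 = 
  [ 24,  16]
  [ 16,   8]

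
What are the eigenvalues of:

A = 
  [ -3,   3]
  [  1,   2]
tr(A) = -1, det(A) = -9
Characteristic polynomial: λ² - tr(A)λ + det(A) = λ² + λ - 9
λ² + λ - 9 = 0  ⇒  λ = (-1 ± √((1)² - 4·(-9)))/2 = (-1 ± √(37))/2
  = (-1 + √37)/2,  (-1 - √37)/2

λ = (-1 + √37)/2, (-1 - √37)/2  (≈ 2.541, -3.541)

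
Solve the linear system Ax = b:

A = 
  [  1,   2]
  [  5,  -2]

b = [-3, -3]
Row reduce the augmented matrix [A|b]:
R2 → R2 - (5)·R1
REF = 
  [  1,   2,  -3]
  [  0, -12,  12]

Back-substitution:
x₂ = 12 / (-12) = -1
x₁ = (-3 - (2)(-1)) / 1 = -1

x = [-1, -1]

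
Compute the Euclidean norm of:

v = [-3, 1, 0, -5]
5.916

||v||₂ = √((-3)² + (1)² + (0)² + (-5)²) = √35 = 5.916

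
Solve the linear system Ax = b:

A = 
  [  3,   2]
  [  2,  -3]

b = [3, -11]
x = [-1, 3]

Row reduce the augmented matrix [A|b]:
R2 → R2 - (2/3)·R1
REF = 
  [    3,     2,     3]
  [    0, -13/3,   -13]

Back-substitution:
x₂ = (-13) / (-13/3) = 3
x₁ = (3 - (2)(3)) / 3 = -1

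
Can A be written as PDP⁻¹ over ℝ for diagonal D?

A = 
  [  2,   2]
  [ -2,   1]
No

tr(A) = 3, det(A) = 6
Characteristic polynomial: λ² - tr(A)λ + det(A) = λ² - 3λ + 6
λ² - 3λ + 6 = 0  ⇒  λ = (3 ± √((-3)² - 4·(6)))/2 = (3 ± √(-15))/2
  = (3 + i√15)/2,  (3 - i√15)/2
Eigenvalues: (3 + i√15)/2, (3 - i√15)/2  (≈ 1.5 + 1.936i, 1.5 - 1.936i)
Has complex eigenvalues (not diagonalizable over ℝ).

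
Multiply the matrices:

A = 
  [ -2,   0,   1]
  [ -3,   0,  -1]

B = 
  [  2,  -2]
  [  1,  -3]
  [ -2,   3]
A is 2×3 and B is 3×2, so AB is 2×2. Each entry is (row of A)·(column of B):
AB[1,1] = (-2)(2) + (0)(1) + (1)(-2) = -6
AB[1,2] = (-2)(-2) + (0)(-3) + (1)(3) = 7
AB[2,1] = (-3)(2) + (0)(1) + (-1)(-2) = -4
AB[2,2] = (-3)(-2) + (0)(-3) + (-1)(3) = 3

AB = 
  [ -6,   7]
  [ -4,   3]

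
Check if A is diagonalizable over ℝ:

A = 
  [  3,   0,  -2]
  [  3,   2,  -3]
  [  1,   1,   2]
No

Characteristic polynomial: det(λI - A) = λ³ - 7λ² + 21λ - 19
By the rational root theorem any rational root is an integer dividing 19; none of those is a root, so p(λ) has no rational roots and hence (being an irreducible cubic) no repeated roots.
Discriminant of the cubic: Δ = -976
Δ < 0 ⇒ one real eigenvalue and a complex-conjugate pair: λ ≈ 2.759 + 2.283i, 2.759 - 2.283i, 1.482
Has complex eigenvalues (not diagonalizable over ℝ).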